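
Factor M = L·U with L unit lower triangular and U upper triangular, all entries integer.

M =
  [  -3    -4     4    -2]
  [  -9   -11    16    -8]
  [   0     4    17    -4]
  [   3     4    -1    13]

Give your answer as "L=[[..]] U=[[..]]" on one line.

  R1 -= 3·R0 → [0,1,4,-2]
  R2 -= 0·R0 → [0,4,17,-4]
  R3 -= -1·R0 → [0,0,3,11]
  R2 -= 4·R1 → [0,0,1,4]
  R3 -= 0·R1 → [0,0,3,11]
  R3 -= 3·R2 → [0,0,0,-1]

L=[[1,0,0,0],[3,1,0,0],[0,4,1,0],[-1,0,3,1]] U=[[-3,-4,4,-2],[0,1,4,-2],[0,0,1,4],[0,0,0,-1]]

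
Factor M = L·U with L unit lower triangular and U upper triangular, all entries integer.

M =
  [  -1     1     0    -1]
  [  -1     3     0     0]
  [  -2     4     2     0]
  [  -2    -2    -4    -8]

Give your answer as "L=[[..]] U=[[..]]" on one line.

L=[[1,0,0,0],[1,1,0,0],[2,1,1,0],[2,-2,-2,1]] U=[[-1,1,0,-1],[0,2,0,1],[0,0,2,1],[0,0,0,-2]]

  row1 -= 1·row0 → [0,2,0,1]
  row2 -= 2·row0 → [0,2,2,2]
  row3 -= 2·row0 → [0,-4,-4,-6]
  row2 -= 1·row1 → [0,0,2,1]
  row3 -= -2·row1 → [0,0,-4,-4]
  row3 -= -2·row2 → [0,0,0,-2]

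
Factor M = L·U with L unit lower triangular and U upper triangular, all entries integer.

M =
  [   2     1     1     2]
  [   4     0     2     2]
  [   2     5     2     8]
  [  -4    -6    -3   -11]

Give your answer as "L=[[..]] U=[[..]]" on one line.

  row1 -= 2·row0 → [0,-2,0,-2]
  row2 -= 1·row0 → [0,4,1,6]
  row3 -= -2·row0 → [0,-4,-1,-7]
  row2 -= -2·row1 → [0,0,1,2]
  row3 -= 2·row1 → [0,0,-1,-3]
  row3 -= -1·row2 → [0,0,0,-1]

L=[[1,0,0,0],[2,1,0,0],[1,-2,1,0],[-2,2,-1,1]] U=[[2,1,1,2],[0,-2,0,-2],[0,0,1,2],[0,0,0,-1]]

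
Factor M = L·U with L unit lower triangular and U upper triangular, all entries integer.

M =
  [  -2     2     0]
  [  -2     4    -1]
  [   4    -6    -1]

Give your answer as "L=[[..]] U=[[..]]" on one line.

  R1 -= 1·R0 → [0,2,-1]
  R2 -= -2·R0 → [0,-2,-1]
  R2 -= -1·R1 → [0,0,-2]

L=[[1,0,0],[1,1,0],[-2,-1,1]] U=[[-2,2,0],[0,2,-1],[0,0,-2]]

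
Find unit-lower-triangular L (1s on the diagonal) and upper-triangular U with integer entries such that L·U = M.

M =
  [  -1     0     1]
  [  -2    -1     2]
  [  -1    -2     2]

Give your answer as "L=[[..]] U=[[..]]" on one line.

  r1 -= 2·r0 → [0,-1,0]
  r2 -= 1·r0 → [0,-2,1]
  r2 -= 2·r1 → [0,0,1]

L=[[1,0,0],[2,1,0],[1,2,1]] U=[[-1,0,1],[0,-1,0],[0,0,1]]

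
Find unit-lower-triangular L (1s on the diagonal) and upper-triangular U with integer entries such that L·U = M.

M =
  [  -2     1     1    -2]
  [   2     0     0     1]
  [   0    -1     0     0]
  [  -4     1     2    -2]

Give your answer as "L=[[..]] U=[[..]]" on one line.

  R1 -= -1·R0 → [0,1,1,-1]
  R2 -= 0·R0 → [0,-1,0,0]
  R3 -= 2·R0 → [0,-1,0,2]
  R2 -= -1·R1 → [0,0,1,-1]
  R3 -= -1·R1 → [0,0,1,1]
  R3 -= 1·R2 → [0,0,0,2]

L=[[1,0,0,0],[-1,1,0,0],[0,-1,1,0],[2,-1,1,1]] U=[[-2,1,1,-2],[0,1,1,-1],[0,0,1,-1],[0,0,0,2]]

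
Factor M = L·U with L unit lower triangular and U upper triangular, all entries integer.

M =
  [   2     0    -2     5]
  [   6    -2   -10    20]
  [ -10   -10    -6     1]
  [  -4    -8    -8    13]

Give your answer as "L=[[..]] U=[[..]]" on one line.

L=[[1,0,0,0],[3,1,0,0],[-5,5,1,0],[-2,4,1,1]] U=[[2,0,-2,5],[0,-2,-4,5],[0,0,4,1],[0,0,0,2]]

  r1 -= 3·r0 → [0,-2,-4,5]
  r2 -= -5·r0 → [0,-10,-16,26]
  r3 -= -2·r0 → [0,-8,-12,23]
  r2 -= 5·r1 → [0,0,4,1]
  r3 -= 4·r1 → [0,0,4,3]
  r3 -= 1·r2 → [0,0,0,2]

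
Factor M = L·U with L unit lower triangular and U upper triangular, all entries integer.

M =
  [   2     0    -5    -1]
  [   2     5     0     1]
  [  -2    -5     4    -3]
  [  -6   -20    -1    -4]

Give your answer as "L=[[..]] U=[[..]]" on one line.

L=[[1,0,0,0],[1,1,0,0],[-1,-1,1,0],[-3,-4,1,1]] U=[[2,0,-5,-1],[0,5,5,2],[0,0,4,-2],[0,0,0,3]]

  r1 -= 1·r0 → [0,5,5,2]
  r2 -= -1·r0 → [0,-5,-1,-4]
  r3 -= -3·r0 → [0,-20,-16,-7]
  r2 -= -1·r1 → [0,0,4,-2]
  r3 -= -4·r1 → [0,0,4,1]
  r3 -= 1·r2 → [0,0,0,3]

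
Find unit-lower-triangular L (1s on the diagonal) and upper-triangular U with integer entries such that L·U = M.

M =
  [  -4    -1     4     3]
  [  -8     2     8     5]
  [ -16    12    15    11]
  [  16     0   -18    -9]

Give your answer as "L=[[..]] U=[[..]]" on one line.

L=[[1,0,0,0],[2,1,0,0],[4,4,1,0],[-4,-1,2,1]] U=[[-4,-1,4,3],[0,4,0,-1],[0,0,-1,3],[0,0,0,-4]]

  row1 -= 2·row0 → [0,4,0,-1]
  row2 -= 4·row0 → [0,16,-1,-1]
  row3 -= -4·row0 → [0,-4,-2,3]
  row2 -= 4·row1 → [0,0,-1,3]
  row3 -= -1·row1 → [0,0,-2,2]
  row3 -= 2·row2 → [0,0,0,-4]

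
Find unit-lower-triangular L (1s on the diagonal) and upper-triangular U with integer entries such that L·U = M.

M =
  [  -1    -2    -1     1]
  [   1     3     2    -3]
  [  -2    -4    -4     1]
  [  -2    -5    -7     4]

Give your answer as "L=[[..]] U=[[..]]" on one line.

L=[[1,0,0,0],[-1,1,0,0],[2,0,1,0],[2,-1,2,1]] U=[[-1,-2,-1,1],[0,1,1,-2],[0,0,-2,-1],[0,0,0,2]]

  row1 -= -1·row0 → [0,1,1,-2]
  row2 -= 2·row0 → [0,0,-2,-1]
  row3 -= 2·row0 → [0,-1,-5,2]
  row2 -= 0·row1 → [0,0,-2,-1]
  row3 -= -1·row1 → [0,0,-4,0]
  row3 -= 2·row2 → [0,0,0,2]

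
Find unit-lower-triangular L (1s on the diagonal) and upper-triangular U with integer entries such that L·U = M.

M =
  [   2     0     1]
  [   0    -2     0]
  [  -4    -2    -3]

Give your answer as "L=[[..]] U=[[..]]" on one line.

L=[[1,0,0],[0,1,0],[-2,1,1]] U=[[2,0,1],[0,-2,0],[0,0,-1]]

  R1 -= 0·R0 → [0,-2,0]
  R2 -= -2·R0 → [0,-2,-1]
  R2 -= 1·R1 → [0,0,-1]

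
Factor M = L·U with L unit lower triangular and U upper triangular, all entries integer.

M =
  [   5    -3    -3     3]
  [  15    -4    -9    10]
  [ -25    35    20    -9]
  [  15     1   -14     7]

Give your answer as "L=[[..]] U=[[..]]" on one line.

L=[[1,0,0,0],[3,1,0,0],[-5,4,1,0],[3,2,-1,1]] U=[[5,-3,-3,3],[0,5,0,1],[0,0,5,2],[0,0,0,-2]]

  r1 -= 3·r0 → [0,5,0,1]
  r2 -= -5·r0 → [0,20,5,6]
  r3 -= 3·r0 → [0,10,-5,-2]
  r2 -= 4·r1 → [0,0,5,2]
  r3 -= 2·r1 → [0,0,-5,-4]
  r3 -= -1·r2 → [0,0,0,-2]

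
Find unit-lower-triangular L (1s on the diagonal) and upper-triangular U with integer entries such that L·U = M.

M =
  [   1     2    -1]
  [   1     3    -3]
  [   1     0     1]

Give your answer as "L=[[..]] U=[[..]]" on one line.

  row1 -= 1·row0 → [0,1,-2]
  row2 -= 1·row0 → [0,-2,2]
  row2 -= -2·row1 → [0,0,-2]

L=[[1,0,0],[1,1,0],[1,-2,1]] U=[[1,2,-1],[0,1,-2],[0,0,-2]]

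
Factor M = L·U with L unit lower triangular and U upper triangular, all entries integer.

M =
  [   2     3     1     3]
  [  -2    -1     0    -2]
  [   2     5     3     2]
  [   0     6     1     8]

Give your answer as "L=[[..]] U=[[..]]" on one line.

  row1 -= -1·row0 → [0,2,1,1]
  row2 -= 1·row0 → [0,2,2,-1]
  row3 -= 0·row0 → [0,6,1,8]
  row2 -= 1·row1 → [0,0,1,-2]
  row3 -= 3·row1 → [0,0,-2,5]
  row3 -= -2·row2 → [0,0,0,1]

L=[[1,0,0,0],[-1,1,0,0],[1,1,1,0],[0,3,-2,1]] U=[[2,3,1,3],[0,2,1,1],[0,0,1,-2],[0,0,0,1]]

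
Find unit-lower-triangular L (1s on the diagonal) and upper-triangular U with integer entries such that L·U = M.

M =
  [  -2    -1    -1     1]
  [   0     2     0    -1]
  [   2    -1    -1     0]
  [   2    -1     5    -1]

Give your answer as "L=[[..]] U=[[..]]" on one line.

  row1 -= 0·row0 → [0,2,0,-1]
  row2 -= -1·row0 → [0,-2,-2,1]
  row3 -= -1·row0 → [0,-2,4,0]
  row2 -= -1·row1 → [0,0,-2,0]
  row3 -= -1·row1 → [0,0,4,-1]
  row3 -= -2·row2 → [0,0,0,-1]

L=[[1,0,0,0],[0,1,0,0],[-1,-1,1,0],[-1,-1,-2,1]] U=[[-2,-1,-1,1],[0,2,0,-1],[0,0,-2,0],[0,0,0,-1]]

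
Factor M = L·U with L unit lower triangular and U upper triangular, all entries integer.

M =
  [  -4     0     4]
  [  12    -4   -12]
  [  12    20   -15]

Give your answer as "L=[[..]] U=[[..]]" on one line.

L=[[1,0,0],[-3,1,0],[-3,-5,1]] U=[[-4,0,4],[0,-4,0],[0,0,-3]]

  R1 -= -3·R0 → [0,-4,0]
  R2 -= -3·R0 → [0,20,-3]
  R2 -= -5·R1 → [0,0,-3]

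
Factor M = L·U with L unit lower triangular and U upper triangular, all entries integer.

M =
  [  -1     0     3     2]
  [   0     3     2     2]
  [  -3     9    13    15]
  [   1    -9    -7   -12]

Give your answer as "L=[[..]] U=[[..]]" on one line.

L=[[1,0,0,0],[0,1,0,0],[3,3,1,0],[-1,-3,-1,1]] U=[[-1,0,3,2],[0,3,2,2],[0,0,-2,3],[0,0,0,-1]]

  r1 -= 0·r0 → [0,3,2,2]
  r2 -= 3·r0 → [0,9,4,9]
  r3 -= -1·r0 → [0,-9,-4,-10]
  r2 -= 3·r1 → [0,0,-2,3]
  r3 -= -3·r1 → [0,0,2,-4]
  r3 -= -1·r2 → [0,0,0,-1]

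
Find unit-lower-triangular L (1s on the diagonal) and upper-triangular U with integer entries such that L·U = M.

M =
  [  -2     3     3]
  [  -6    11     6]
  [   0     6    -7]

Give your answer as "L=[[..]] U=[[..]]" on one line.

  r1 -= 3·r0 → [0,2,-3]
  r2 -= 0·r0 → [0,6,-7]
  r2 -= 3·r1 → [0,0,2]

L=[[1,0,0],[3,1,0],[0,3,1]] U=[[-2,3,3],[0,2,-3],[0,0,2]]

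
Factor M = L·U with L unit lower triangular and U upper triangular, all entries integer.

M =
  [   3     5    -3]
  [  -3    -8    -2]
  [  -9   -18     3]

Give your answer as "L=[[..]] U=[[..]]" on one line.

  row1 -= -1·row0 → [0,-3,-5]
  row2 -= -3·row0 → [0,-3,-6]
  row2 -= 1·row1 → [0,0,-1]

L=[[1,0,0],[-1,1,0],[-3,1,1]] U=[[3,5,-3],[0,-3,-5],[0,0,-1]]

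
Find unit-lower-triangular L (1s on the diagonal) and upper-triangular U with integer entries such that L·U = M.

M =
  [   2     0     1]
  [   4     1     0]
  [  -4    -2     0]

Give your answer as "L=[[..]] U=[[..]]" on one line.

L=[[1,0,0],[2,1,0],[-2,-2,1]] U=[[2,0,1],[0,1,-2],[0,0,-2]]

  r1 -= 2·r0 → [0,1,-2]
  r2 -= -2·r0 → [0,-2,2]
  r2 -= -2·r1 → [0,0,-2]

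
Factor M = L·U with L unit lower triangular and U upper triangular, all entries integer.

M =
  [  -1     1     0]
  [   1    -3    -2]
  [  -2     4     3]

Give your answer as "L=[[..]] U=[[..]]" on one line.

  R1 -= -1·R0 → [0,-2,-2]
  R2 -= 2·R0 → [0,2,3]
  R2 -= -1·R1 → [0,0,1]

L=[[1,0,0],[-1,1,0],[2,-1,1]] U=[[-1,1,0],[0,-2,-2],[0,0,1]]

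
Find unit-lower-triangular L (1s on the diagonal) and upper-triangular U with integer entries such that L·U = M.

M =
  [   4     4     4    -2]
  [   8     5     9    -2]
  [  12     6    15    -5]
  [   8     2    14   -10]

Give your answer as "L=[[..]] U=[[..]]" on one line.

  R1 -= 2·R0 → [0,-3,1,2]
  R2 -= 3·R0 → [0,-6,3,1]
  R3 -= 2·R0 → [0,-6,6,-6]
  R2 -= 2·R1 → [0,0,1,-3]
  R3 -= 2·R1 → [0,0,4,-10]
  R3 -= 4·R2 → [0,0,0,2]

L=[[1,0,0,0],[2,1,0,0],[3,2,1,0],[2,2,4,1]] U=[[4,4,4,-2],[0,-3,1,2],[0,0,1,-3],[0,0,0,2]]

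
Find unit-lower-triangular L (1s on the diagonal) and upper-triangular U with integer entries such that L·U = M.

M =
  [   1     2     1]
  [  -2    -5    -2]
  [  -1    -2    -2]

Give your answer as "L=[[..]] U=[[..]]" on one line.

L=[[1,0,0],[-2,1,0],[-1,0,1]] U=[[1,2,1],[0,-1,0],[0,0,-1]]

  r1 -= -2·r0 → [0,-1,0]
  r2 -= -1·r0 → [0,0,-1]
  r2 -= 0·r1 → [0,0,-1]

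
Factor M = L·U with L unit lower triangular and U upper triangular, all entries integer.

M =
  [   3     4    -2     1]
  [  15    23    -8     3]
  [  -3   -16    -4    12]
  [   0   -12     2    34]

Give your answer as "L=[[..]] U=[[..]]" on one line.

L=[[1,0,0,0],[5,1,0,0],[-1,-4,1,0],[0,-4,5,1]] U=[[3,4,-2,1],[0,3,2,-2],[0,0,2,5],[0,0,0,1]]

  r1 -= 5·r0 → [0,3,2,-2]
  r2 -= -1·r0 → [0,-12,-6,13]
  r3 -= 0·r0 → [0,-12,2,34]
  r2 -= -4·r1 → [0,0,2,5]
  r3 -= -4·r1 → [0,0,10,26]
  r3 -= 5·r2 → [0,0,0,1]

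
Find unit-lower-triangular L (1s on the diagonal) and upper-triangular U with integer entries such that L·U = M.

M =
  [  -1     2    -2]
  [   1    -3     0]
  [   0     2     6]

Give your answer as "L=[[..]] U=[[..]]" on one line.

  row1 -= -1·row0 → [0,-1,-2]
  row2 -= 0·row0 → [0,2,6]
  row2 -= -2·row1 → [0,0,2]

L=[[1,0,0],[-1,1,0],[0,-2,1]] U=[[-1,2,-2],[0,-1,-2],[0,0,2]]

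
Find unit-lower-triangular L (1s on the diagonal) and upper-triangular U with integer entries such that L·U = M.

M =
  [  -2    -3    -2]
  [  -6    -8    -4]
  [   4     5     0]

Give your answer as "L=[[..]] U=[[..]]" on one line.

  r1 -= 3·r0 → [0,1,2]
  r2 -= -2·r0 → [0,-1,-4]
  r2 -= -1·r1 → [0,0,-2]

L=[[1,0,0],[3,1,0],[-2,-1,1]] U=[[-2,-3,-2],[0,1,2],[0,0,-2]]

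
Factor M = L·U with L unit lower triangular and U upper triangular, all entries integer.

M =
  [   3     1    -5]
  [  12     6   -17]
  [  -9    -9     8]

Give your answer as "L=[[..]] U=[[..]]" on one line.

L=[[1,0,0],[4,1,0],[-3,-3,1]] U=[[3,1,-5],[0,2,3],[0,0,2]]

  R1 -= 4·R0 → [0,2,3]
  R2 -= -3·R0 → [0,-6,-7]
  R2 -= -3·R1 → [0,0,2]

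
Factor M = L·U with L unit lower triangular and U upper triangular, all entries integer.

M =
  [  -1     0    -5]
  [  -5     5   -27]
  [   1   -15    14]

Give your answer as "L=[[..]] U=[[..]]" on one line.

  row1 -= 5·row0 → [0,5,-2]
  row2 -= -1·row0 → [0,-15,9]
  row2 -= -3·row1 → [0,0,3]

L=[[1,0,0],[5,1,0],[-1,-3,1]] U=[[-1,0,-5],[0,5,-2],[0,0,3]]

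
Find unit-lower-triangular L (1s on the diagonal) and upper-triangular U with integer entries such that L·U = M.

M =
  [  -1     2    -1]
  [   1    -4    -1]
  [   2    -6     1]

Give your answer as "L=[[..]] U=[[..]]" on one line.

  R1 -= -1·R0 → [0,-2,-2]
  R2 -= -2·R0 → [0,-2,-1]
  R2 -= 1·R1 → [0,0,1]

L=[[1,0,0],[-1,1,0],[-2,1,1]] U=[[-1,2,-1],[0,-2,-2],[0,0,1]]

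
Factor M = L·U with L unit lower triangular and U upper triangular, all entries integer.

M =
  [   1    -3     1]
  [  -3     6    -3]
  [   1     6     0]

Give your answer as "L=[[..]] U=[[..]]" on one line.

L=[[1,0,0],[-3,1,0],[1,-3,1]] U=[[1,-3,1],[0,-3,0],[0,0,-1]]

  R1 -= -3·R0 → [0,-3,0]
  R2 -= 1·R0 → [0,9,-1]
  R2 -= -3·R1 → [0,0,-1]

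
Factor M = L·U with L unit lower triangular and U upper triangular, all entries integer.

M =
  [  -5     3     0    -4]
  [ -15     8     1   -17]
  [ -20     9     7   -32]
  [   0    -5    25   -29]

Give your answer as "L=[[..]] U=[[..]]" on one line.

  r1 -= 3·r0 → [0,-1,1,-5]
  r2 -= 4·r0 → [0,-3,7,-16]
  r3 -= 0·r0 → [0,-5,25,-29]
  r2 -= 3·r1 → [0,0,4,-1]
  r3 -= 5·r1 → [0,0,20,-4]
  r3 -= 5·r2 → [0,0,0,1]

L=[[1,0,0,0],[3,1,0,0],[4,3,1,0],[0,5,5,1]] U=[[-5,3,0,-4],[0,-1,1,-5],[0,0,4,-1],[0,0,0,1]]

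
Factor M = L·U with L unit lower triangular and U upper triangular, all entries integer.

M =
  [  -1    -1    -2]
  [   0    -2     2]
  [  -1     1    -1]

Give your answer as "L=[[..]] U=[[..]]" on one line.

  R1 -= 0·R0 → [0,-2,2]
  R2 -= 1·R0 → [0,2,1]
  R2 -= -1·R1 → [0,0,3]

L=[[1,0,0],[0,1,0],[1,-1,1]] U=[[-1,-1,-2],[0,-2,2],[0,0,3]]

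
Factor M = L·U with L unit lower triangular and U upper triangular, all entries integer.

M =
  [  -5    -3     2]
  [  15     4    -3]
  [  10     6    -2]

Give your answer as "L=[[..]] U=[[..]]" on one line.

L=[[1,0,0],[-3,1,0],[-2,0,1]] U=[[-5,-3,2],[0,-5,3],[0,0,2]]

  r1 -= -3·r0 → [0,-5,3]
  r2 -= -2·r0 → [0,0,2]
  r2 -= 0·r1 → [0,0,2]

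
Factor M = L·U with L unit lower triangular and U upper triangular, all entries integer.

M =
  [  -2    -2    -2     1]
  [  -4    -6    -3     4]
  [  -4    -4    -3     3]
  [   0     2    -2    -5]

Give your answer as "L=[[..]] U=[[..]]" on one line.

  r1 -= 2·r0 → [0,-2,1,2]
  r2 -= 2·r0 → [0,0,1,1]
  r3 -= 0·r0 → [0,2,-2,-5]
  r2 -= 0·r1 → [0,0,1,1]
  r3 -= -1·r1 → [0,0,-1,-3]
  r3 -= -1·r2 → [0,0,0,-2]

L=[[1,0,0,0],[2,1,0,0],[2,0,1,0],[0,-1,-1,1]] U=[[-2,-2,-2,1],[0,-2,1,2],[0,0,1,1],[0,0,0,-2]]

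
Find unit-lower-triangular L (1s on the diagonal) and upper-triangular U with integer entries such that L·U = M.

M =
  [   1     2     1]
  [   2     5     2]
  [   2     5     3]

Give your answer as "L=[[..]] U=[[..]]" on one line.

L=[[1,0,0],[2,1,0],[2,1,1]] U=[[1,2,1],[0,1,0],[0,0,1]]

  R1 -= 2·R0 → [0,1,0]
  R2 -= 2·R0 → [0,1,1]
  R2 -= 1·R1 → [0,0,1]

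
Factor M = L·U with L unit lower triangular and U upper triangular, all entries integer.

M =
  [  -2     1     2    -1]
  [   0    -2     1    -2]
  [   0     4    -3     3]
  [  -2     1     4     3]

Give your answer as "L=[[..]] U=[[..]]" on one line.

  r1 -= 0·r0 → [0,-2,1,-2]
  r2 -= 0·r0 → [0,4,-3,3]
  r3 -= 1·r0 → [0,0,2,4]
  r2 -= -2·r1 → [0,0,-1,-1]
  r3 -= 0·r1 → [0,0,2,4]
  r3 -= -2·r2 → [0,0,0,2]

L=[[1,0,0,0],[0,1,0,0],[0,-2,1,0],[1,0,-2,1]] U=[[-2,1,2,-1],[0,-2,1,-2],[0,0,-1,-1],[0,0,0,2]]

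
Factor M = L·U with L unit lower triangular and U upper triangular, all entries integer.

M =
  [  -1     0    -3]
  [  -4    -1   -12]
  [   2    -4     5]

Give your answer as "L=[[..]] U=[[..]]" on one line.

L=[[1,0,0],[4,1,0],[-2,4,1]] U=[[-1,0,-3],[0,-1,0],[0,0,-1]]

  r1 -= 4·r0 → [0,-1,0]
  r2 -= -2·r0 → [0,-4,-1]
  r2 -= 4·r1 → [0,0,-1]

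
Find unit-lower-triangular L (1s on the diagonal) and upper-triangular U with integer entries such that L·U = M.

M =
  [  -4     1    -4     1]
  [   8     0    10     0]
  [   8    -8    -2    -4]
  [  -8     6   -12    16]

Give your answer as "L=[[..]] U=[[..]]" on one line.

L=[[1,0,0,0],[-2,1,0,0],[-2,-3,1,0],[2,2,2,1]] U=[[-4,1,-4,1],[0,2,2,2],[0,0,-4,4],[0,0,0,2]]

  row1 -= -2·row0 → [0,2,2,2]
  row2 -= -2·row0 → [0,-6,-10,-2]
  row3 -= 2·row0 → [0,4,-4,14]
  row2 -= -3·row1 → [0,0,-4,4]
  row3 -= 2·row1 → [0,0,-8,10]
  row3 -= 2·row2 → [0,0,0,2]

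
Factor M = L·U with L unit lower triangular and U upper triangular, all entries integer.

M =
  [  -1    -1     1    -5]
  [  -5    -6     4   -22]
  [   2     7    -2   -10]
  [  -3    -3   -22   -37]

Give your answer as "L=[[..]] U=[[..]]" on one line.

  r1 -= 5·r0 → [0,-1,-1,3]
  r2 -= -2·r0 → [0,5,0,-20]
  r3 -= 3·r0 → [0,0,-25,-22]
  r2 -= -5·r1 → [0,0,-5,-5]
  r3 -= 0·r1 → [0,0,-25,-22]
  r3 -= 5·r2 → [0,0,0,3]

L=[[1,0,0,0],[5,1,0,0],[-2,-5,1,0],[3,0,5,1]] U=[[-1,-1,1,-5],[0,-1,-1,3],[0,0,-5,-5],[0,0,0,3]]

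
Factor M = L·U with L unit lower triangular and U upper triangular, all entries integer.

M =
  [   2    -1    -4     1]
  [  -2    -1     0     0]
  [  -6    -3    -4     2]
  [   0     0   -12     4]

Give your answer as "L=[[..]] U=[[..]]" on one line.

  row1 -= -1·row0 → [0,-2,-4,1]
  row2 -= -3·row0 → [0,-6,-16,5]
  row3 -= 0·row0 → [0,0,-12,4]
  row2 -= 3·row1 → [0,0,-4,2]
  row3 -= 0·row1 → [0,0,-12,4]
  row3 -= 3·row2 → [0,0,0,-2]

L=[[1,0,0,0],[-1,1,0,0],[-3,3,1,0],[0,0,3,1]] U=[[2,-1,-4,1],[0,-2,-4,1],[0,0,-4,2],[0,0,0,-2]]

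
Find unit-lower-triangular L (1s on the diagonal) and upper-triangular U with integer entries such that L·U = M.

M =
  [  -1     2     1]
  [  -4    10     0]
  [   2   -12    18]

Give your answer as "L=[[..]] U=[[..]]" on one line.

  row1 -= 4·row0 → [0,2,-4]
  row2 -= -2·row0 → [0,-8,20]
  row2 -= -4·row1 → [0,0,4]

L=[[1,0,0],[4,1,0],[-2,-4,1]] U=[[-1,2,1],[0,2,-4],[0,0,4]]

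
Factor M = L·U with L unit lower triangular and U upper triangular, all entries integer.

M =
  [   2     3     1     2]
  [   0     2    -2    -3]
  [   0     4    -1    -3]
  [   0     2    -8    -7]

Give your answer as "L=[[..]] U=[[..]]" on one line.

L=[[1,0,0,0],[0,1,0,0],[0,2,1,0],[0,1,-2,1]] U=[[2,3,1,2],[0,2,-2,-3],[0,0,3,3],[0,0,0,2]]

  R1 -= 0·R0 → [0,2,-2,-3]
  R2 -= 0·R0 → [0,4,-1,-3]
  R3 -= 0·R0 → [0,2,-8,-7]
  R2 -= 2·R1 → [0,0,3,3]
  R3 -= 1·R1 → [0,0,-6,-4]
  R3 -= -2·R2 → [0,0,0,2]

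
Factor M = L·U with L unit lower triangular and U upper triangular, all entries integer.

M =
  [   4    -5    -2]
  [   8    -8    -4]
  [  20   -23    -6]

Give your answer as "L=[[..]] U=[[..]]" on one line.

  R1 -= 2·R0 → [0,2,0]
  R2 -= 5·R0 → [0,2,4]
  R2 -= 1·R1 → [0,0,4]

L=[[1,0,0],[2,1,0],[5,1,1]] U=[[4,-5,-2],[0,2,0],[0,0,4]]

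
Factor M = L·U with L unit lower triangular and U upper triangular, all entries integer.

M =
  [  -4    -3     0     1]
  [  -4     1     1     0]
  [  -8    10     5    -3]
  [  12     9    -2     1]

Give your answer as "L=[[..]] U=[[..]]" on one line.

L=[[1,0,0,0],[1,1,0,0],[2,4,1,0],[-3,0,-2,1]] U=[[-4,-3,0,1],[0,4,1,-1],[0,0,1,-1],[0,0,0,2]]

  row1 -= 1·row0 → [0,4,1,-1]
  row2 -= 2·row0 → [0,16,5,-5]
  row3 -= -3·row0 → [0,0,-2,4]
  row2 -= 4·row1 → [0,0,1,-1]
  row3 -= 0·row1 → [0,0,-2,4]
  row3 -= -2·row2 → [0,0,0,2]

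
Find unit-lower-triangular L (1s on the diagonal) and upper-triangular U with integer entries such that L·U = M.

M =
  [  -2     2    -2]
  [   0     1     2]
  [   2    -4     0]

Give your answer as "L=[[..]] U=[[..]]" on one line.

  row1 -= 0·row0 → [0,1,2]
  row2 -= -1·row0 → [0,-2,-2]
  row2 -= -2·row1 → [0,0,2]

L=[[1,0,0],[0,1,0],[-1,-2,1]] U=[[-2,2,-2],[0,1,2],[0,0,2]]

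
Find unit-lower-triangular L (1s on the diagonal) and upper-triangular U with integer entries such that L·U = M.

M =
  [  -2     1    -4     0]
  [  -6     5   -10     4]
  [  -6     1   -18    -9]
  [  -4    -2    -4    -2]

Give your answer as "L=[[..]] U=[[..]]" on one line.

  row1 -= 3·row0 → [0,2,2,4]
  row2 -= 3·row0 → [0,-2,-6,-9]
  row3 -= 2·row0 → [0,-4,4,-2]
  row2 -= -1·row1 → [0,0,-4,-5]
  row3 -= -2·row1 → [0,0,8,6]
  row3 -= -2·row2 → [0,0,0,-4]

L=[[1,0,0,0],[3,1,0,0],[3,-1,1,0],[2,-2,-2,1]] U=[[-2,1,-4,0],[0,2,2,4],[0,0,-4,-5],[0,0,0,-4]]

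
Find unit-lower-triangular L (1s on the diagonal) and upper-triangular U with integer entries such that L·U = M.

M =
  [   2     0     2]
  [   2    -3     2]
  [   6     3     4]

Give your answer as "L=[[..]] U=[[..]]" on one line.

  r1 -= 1·r0 → [0,-3,0]
  r2 -= 3·r0 → [0,3,-2]
  r2 -= -1·r1 → [0,0,-2]

L=[[1,0,0],[1,1,0],[3,-1,1]] U=[[2,0,2],[0,-3,0],[0,0,-2]]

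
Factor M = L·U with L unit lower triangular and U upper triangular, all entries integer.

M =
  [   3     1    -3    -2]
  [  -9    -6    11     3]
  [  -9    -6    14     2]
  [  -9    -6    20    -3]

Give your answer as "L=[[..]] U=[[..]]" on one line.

  row1 -= -3·row0 → [0,-3,2,-3]
  row2 -= -3·row0 → [0,-3,5,-4]
  row3 -= -3·row0 → [0,-3,11,-9]
  row2 -= 1·row1 → [0,0,3,-1]
  row3 -= 1·row1 → [0,0,9,-6]
  row3 -= 3·row2 → [0,0,0,-3]

L=[[1,0,0,0],[-3,1,0,0],[-3,1,1,0],[-3,1,3,1]] U=[[3,1,-3,-2],[0,-3,2,-3],[0,0,3,-1],[0,0,0,-3]]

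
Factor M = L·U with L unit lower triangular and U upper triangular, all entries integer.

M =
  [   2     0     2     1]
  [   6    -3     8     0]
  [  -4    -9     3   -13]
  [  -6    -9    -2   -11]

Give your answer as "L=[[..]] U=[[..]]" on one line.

L=[[1,0,0,0],[3,1,0,0],[-2,3,1,0],[-3,3,-2,1]] U=[[2,0,2,1],[0,-3,2,-3],[0,0,1,-2],[0,0,0,-3]]

  r1 -= 3·r0 → [0,-3,2,-3]
  r2 -= -2·r0 → [0,-9,7,-11]
  r3 -= -3·r0 → [0,-9,4,-8]
  r2 -= 3·r1 → [0,0,1,-2]
  r3 -= 3·r1 → [0,0,-2,1]
  r3 -= -2·r2 → [0,0,0,-3]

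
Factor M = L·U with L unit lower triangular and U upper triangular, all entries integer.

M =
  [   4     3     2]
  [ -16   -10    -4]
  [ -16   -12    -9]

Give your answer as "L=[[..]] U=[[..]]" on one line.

L=[[1,0,0],[-4,1,0],[-4,0,1]] U=[[4,3,2],[0,2,4],[0,0,-1]]

  r1 -= -4·r0 → [0,2,4]
  r2 -= -4·r0 → [0,0,-1]
  r2 -= 0·r1 → [0,0,-1]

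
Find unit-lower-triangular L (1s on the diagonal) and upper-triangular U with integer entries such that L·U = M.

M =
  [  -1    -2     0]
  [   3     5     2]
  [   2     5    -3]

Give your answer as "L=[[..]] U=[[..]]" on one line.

  r1 -= -3·r0 → [0,-1,2]
  r2 -= -2·r0 → [0,1,-3]
  r2 -= -1·r1 → [0,0,-1]

L=[[1,0,0],[-3,1,0],[-2,-1,1]] U=[[-1,-2,0],[0,-1,2],[0,0,-1]]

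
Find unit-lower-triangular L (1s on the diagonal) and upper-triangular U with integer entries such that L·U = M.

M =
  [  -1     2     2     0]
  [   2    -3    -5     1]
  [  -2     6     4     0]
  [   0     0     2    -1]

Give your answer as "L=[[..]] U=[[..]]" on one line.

L=[[1,0,0,0],[-2,1,0,0],[2,2,1,0],[0,0,1,1]] U=[[-1,2,2,0],[0,1,-1,1],[0,0,2,-2],[0,0,0,1]]

  row1 -= -2·row0 → [0,1,-1,1]
  row2 -= 2·row0 → [0,2,0,0]
  row3 -= 0·row0 → [0,0,2,-1]
  row2 -= 2·row1 → [0,0,2,-2]
  row3 -= 0·row1 → [0,0,2,-1]
  row3 -= 1·row2 → [0,0,0,1]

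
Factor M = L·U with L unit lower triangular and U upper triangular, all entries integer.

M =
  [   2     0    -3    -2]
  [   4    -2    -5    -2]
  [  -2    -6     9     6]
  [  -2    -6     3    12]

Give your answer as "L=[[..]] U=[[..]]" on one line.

  r1 -= 2·r0 → [0,-2,1,2]
  r2 -= -1·r0 → [0,-6,6,4]
  r3 -= -1·r0 → [0,-6,0,10]
  r2 -= 3·r1 → [0,0,3,-2]
  r3 -= 3·r1 → [0,0,-3,4]
  r3 -= -1·r2 → [0,0,0,2]

L=[[1,0,0,0],[2,1,0,0],[-1,3,1,0],[-1,3,-1,1]] U=[[2,0,-3,-2],[0,-2,1,2],[0,0,3,-2],[0,0,0,2]]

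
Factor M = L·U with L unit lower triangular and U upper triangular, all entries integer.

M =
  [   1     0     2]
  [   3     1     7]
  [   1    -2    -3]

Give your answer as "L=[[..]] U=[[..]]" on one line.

  R1 -= 3·R0 → [0,1,1]
  R2 -= 1·R0 → [0,-2,-5]
  R2 -= -2·R1 → [0,0,-3]

L=[[1,0,0],[3,1,0],[1,-2,1]] U=[[1,0,2],[0,1,1],[0,0,-3]]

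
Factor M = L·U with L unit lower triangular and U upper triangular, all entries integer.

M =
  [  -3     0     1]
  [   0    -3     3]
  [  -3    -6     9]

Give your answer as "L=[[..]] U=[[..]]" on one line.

L=[[1,0,0],[0,1,0],[1,2,1]] U=[[-3,0,1],[0,-3,3],[0,0,2]]

  R1 -= 0·R0 → [0,-3,3]
  R2 -= 1·R0 → [0,-6,8]
  R2 -= 2·R1 → [0,0,2]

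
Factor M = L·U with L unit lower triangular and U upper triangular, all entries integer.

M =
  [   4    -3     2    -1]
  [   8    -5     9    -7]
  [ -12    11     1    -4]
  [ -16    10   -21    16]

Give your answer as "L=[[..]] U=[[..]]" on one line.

L=[[1,0,0,0],[2,1,0,0],[-3,2,1,0],[-4,-2,1,1]] U=[[4,-3,2,-1],[0,1,5,-5],[0,0,-3,3],[0,0,0,-1]]

  row1 -= 2·row0 → [0,1,5,-5]
  row2 -= -3·row0 → [0,2,7,-7]
  row3 -= -4·row0 → [0,-2,-13,12]
  row2 -= 2·row1 → [0,0,-3,3]
  row3 -= -2·row1 → [0,0,-3,2]
  row3 -= 1·row2 → [0,0,0,-1]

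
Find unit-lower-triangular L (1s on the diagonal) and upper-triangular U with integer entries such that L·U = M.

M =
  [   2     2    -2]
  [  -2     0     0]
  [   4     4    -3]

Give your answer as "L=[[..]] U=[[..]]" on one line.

L=[[1,0,0],[-1,1,0],[2,0,1]] U=[[2,2,-2],[0,2,-2],[0,0,1]]

  row1 -= -1·row0 → [0,2,-2]
  row2 -= 2·row0 → [0,0,1]
  row2 -= 0·row1 → [0,0,1]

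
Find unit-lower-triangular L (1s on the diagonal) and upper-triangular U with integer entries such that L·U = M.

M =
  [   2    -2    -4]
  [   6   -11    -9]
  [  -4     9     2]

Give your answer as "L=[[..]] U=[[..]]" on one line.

  row1 -= 3·row0 → [0,-5,3]
  row2 -= -2·row0 → [0,5,-6]
  row2 -= -1·row1 → [0,0,-3]

L=[[1,0,0],[3,1,0],[-2,-1,1]] U=[[2,-2,-4],[0,-5,3],[0,0,-3]]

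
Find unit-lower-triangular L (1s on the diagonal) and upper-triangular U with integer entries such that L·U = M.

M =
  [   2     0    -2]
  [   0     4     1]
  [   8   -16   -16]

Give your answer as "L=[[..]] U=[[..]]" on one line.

  row1 -= 0·row0 → [0,4,1]
  row2 -= 4·row0 → [0,-16,-8]
  row2 -= -4·row1 → [0,0,-4]

L=[[1,0,0],[0,1,0],[4,-4,1]] U=[[2,0,-2],[0,4,1],[0,0,-4]]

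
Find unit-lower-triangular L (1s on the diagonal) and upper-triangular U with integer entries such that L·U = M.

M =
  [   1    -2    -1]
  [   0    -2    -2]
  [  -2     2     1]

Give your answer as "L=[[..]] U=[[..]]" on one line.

L=[[1,0,0],[0,1,0],[-2,1,1]] U=[[1,-2,-1],[0,-2,-2],[0,0,1]]

  r1 -= 0·r0 → [0,-2,-2]
  r2 -= -2·r0 → [0,-2,-1]
  r2 -= 1·r1 → [0,0,1]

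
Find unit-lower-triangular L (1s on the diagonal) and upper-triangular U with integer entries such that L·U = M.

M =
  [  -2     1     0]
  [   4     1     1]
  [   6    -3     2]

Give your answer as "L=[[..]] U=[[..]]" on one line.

  r1 -= -2·r0 → [0,3,1]
  r2 -= -3·r0 → [0,0,2]
  r2 -= 0·r1 → [0,0,2]

L=[[1,0,0],[-2,1,0],[-3,0,1]] U=[[-2,1,0],[0,3,1],[0,0,2]]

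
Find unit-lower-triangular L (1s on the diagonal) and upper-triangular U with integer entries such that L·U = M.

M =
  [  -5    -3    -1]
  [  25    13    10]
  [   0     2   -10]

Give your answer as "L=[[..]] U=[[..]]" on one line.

  r1 -= -5·r0 → [0,-2,5]
  r2 -= 0·r0 → [0,2,-10]
  r2 -= -1·r1 → [0,0,-5]

L=[[1,0,0],[-5,1,0],[0,-1,1]] U=[[-5,-3,-1],[0,-2,5],[0,0,-5]]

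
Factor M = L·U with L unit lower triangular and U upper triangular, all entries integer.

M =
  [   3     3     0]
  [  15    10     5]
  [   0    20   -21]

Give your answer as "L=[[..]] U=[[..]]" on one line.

L=[[1,0,0],[5,1,0],[0,-4,1]] U=[[3,3,0],[0,-5,5],[0,0,-1]]

  r1 -= 5·r0 → [0,-5,5]
  r2 -= 0·r0 → [0,20,-21]
  r2 -= -4·r1 → [0,0,-1]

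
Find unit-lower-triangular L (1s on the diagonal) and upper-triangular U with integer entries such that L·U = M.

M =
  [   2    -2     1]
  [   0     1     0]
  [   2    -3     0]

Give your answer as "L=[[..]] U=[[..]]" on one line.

  r1 -= 0·r0 → [0,1,0]
  r2 -= 1·r0 → [0,-1,-1]
  r2 -= -1·r1 → [0,0,-1]

L=[[1,0,0],[0,1,0],[1,-1,1]] U=[[2,-2,1],[0,1,0],[0,0,-1]]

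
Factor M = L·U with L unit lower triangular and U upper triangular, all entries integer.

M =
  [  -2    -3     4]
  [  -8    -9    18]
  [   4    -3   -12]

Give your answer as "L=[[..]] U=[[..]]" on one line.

L=[[1,0,0],[4,1,0],[-2,-3,1]] U=[[-2,-3,4],[0,3,2],[0,0,2]]

  r1 -= 4·r0 → [0,3,2]
  r2 -= -2·r0 → [0,-9,-4]
  r2 -= -3·r1 → [0,0,2]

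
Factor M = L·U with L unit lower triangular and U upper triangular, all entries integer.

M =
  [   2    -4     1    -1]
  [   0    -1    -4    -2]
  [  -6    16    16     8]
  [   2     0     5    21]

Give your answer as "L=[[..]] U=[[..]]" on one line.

L=[[1,0,0,0],[0,1,0,0],[-3,-4,1,0],[1,-4,-4,1]] U=[[2,-4,1,-1],[0,-1,-4,-2],[0,0,3,-3],[0,0,0,2]]

  r1 -= 0·r0 → [0,-1,-4,-2]
  r2 -= -3·r0 → [0,4,19,5]
  r3 -= 1·r0 → [0,4,4,22]
  r2 -= -4·r1 → [0,0,3,-3]
  r3 -= -4·r1 → [0,0,-12,14]
  r3 -= -4·r2 → [0,0,0,2]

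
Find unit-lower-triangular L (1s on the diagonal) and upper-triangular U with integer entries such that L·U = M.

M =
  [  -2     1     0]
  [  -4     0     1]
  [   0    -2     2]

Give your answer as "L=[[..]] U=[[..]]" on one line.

L=[[1,0,0],[2,1,0],[0,1,1]] U=[[-2,1,0],[0,-2,1],[0,0,1]]

  r1 -= 2·r0 → [0,-2,1]
  r2 -= 0·r0 → [0,-2,2]
  r2 -= 1·r1 → [0,0,1]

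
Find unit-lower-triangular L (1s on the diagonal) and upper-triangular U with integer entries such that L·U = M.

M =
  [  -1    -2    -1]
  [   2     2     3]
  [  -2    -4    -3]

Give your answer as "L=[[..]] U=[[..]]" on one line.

L=[[1,0,0],[-2,1,0],[2,0,1]] U=[[-1,-2,-1],[0,-2,1],[0,0,-1]]

  r1 -= -2·r0 → [0,-2,1]
  r2 -= 2·r0 → [0,0,-1]
  r2 -= 0·r1 → [0,0,-1]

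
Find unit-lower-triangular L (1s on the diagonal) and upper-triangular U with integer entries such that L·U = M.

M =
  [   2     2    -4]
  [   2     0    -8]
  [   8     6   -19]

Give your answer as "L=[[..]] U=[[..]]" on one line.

L=[[1,0,0],[1,1,0],[4,1,1]] U=[[2,2,-4],[0,-2,-4],[0,0,1]]

  R1 -= 1·R0 → [0,-2,-4]
  R2 -= 4·R0 → [0,-2,-3]
  R2 -= 1·R1 → [0,0,1]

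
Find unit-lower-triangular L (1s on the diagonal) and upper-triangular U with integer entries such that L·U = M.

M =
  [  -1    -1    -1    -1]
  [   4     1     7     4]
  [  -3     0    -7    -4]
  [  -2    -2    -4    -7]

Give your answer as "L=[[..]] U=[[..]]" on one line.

  row1 -= -4·row0 → [0,-3,3,0]
  row2 -= 3·row0 → [0,3,-4,-1]
  row3 -= 2·row0 → [0,0,-2,-5]
  row2 -= -1·row1 → [0,0,-1,-1]
  row3 -= 0·row1 → [0,0,-2,-5]
  row3 -= 2·row2 → [0,0,0,-3]

L=[[1,0,0,0],[-4,1,0,0],[3,-1,1,0],[2,0,2,1]] U=[[-1,-1,-1,-1],[0,-3,3,0],[0,0,-1,-1],[0,0,0,-3]]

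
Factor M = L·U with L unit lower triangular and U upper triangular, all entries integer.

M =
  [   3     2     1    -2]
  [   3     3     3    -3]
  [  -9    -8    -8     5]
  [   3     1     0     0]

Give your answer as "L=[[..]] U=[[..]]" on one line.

L=[[1,0,0,0],[1,1,0,0],[-3,-2,1,0],[1,-1,-1,1]] U=[[3,2,1,-2],[0,1,2,-1],[0,0,-1,-3],[0,0,0,-2]]

  row1 -= 1·row0 → [0,1,2,-1]
  row2 -= -3·row0 → [0,-2,-5,-1]
  row3 -= 1·row0 → [0,-1,-1,2]
  row2 -= -2·row1 → [0,0,-1,-3]
  row3 -= -1·row1 → [0,0,1,1]
  row3 -= -1·row2 → [0,0,0,-2]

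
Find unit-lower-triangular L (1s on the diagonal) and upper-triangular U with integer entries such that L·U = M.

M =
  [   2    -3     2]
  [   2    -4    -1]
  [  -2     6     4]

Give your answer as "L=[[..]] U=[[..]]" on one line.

L=[[1,0,0],[1,1,0],[-1,-3,1]] U=[[2,-3,2],[0,-1,-3],[0,0,-3]]

  row1 -= 1·row0 → [0,-1,-3]
  row2 -= -1·row0 → [0,3,6]
  row2 -= -3·row1 → [0,0,-3]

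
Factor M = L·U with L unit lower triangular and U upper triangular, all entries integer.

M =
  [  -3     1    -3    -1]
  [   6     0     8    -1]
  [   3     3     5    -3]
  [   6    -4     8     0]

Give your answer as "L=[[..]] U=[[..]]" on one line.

  R1 -= -2·R0 → [0,2,2,-3]
  R2 -= -1·R0 → [0,4,2,-4]
  R3 -= -2·R0 → [0,-2,2,-2]
  R2 -= 2·R1 → [0,0,-2,2]
  R3 -= -1·R1 → [0,0,4,-5]
  R3 -= -2·R2 → [0,0,0,-1]

L=[[1,0,0,0],[-2,1,0,0],[-1,2,1,0],[-2,-1,-2,1]] U=[[-3,1,-3,-1],[0,2,2,-3],[0,0,-2,2],[0,0,0,-1]]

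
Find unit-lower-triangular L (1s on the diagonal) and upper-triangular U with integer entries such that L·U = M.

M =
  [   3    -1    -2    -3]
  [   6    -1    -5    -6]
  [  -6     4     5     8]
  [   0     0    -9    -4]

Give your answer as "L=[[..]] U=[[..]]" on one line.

L=[[1,0,0,0],[2,1,0,0],[-2,2,1,0],[0,0,-3,1]] U=[[3,-1,-2,-3],[0,1,-1,0],[0,0,3,2],[0,0,0,2]]

  R1 -= 2·R0 → [0,1,-1,0]
  R2 -= -2·R0 → [0,2,1,2]
  R3 -= 0·R0 → [0,0,-9,-4]
  R2 -= 2·R1 → [0,0,3,2]
  R3 -= 0·R1 → [0,0,-9,-4]
  R3 -= -3·R2 → [0,0,0,2]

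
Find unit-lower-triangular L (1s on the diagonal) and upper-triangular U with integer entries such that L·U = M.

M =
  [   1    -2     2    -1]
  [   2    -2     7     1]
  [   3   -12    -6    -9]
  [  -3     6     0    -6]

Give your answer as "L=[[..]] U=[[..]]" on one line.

  R1 -= 2·R0 → [0,2,3,3]
  R2 -= 3·R0 → [0,-6,-12,-6]
  R3 -= -3·R0 → [0,0,6,-9]
  R2 -= -3·R1 → [0,0,-3,3]
  R3 -= 0·R1 → [0,0,6,-9]
  R3 -= -2·R2 → [0,0,0,-3]

L=[[1,0,0,0],[2,1,0,0],[3,-3,1,0],[-3,0,-2,1]] U=[[1,-2,2,-1],[0,2,3,3],[0,0,-3,3],[0,0,0,-3]]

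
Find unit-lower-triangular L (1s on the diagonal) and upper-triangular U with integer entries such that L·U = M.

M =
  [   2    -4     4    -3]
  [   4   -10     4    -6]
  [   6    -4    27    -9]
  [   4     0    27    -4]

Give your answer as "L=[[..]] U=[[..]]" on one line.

  R1 -= 2·R0 → [0,-2,-4,0]
  R2 -= 3·R0 → [0,8,15,0]
  R3 -= 2·R0 → [0,8,19,2]
  R2 -= -4·R1 → [0,0,-1,0]
  R3 -= -4·R1 → [0,0,3,2]
  R3 -= -3·R2 → [0,0,0,2]

L=[[1,0,0,0],[2,1,0,0],[3,-4,1,0],[2,-4,-3,1]] U=[[2,-4,4,-3],[0,-2,-4,0],[0,0,-1,0],[0,0,0,2]]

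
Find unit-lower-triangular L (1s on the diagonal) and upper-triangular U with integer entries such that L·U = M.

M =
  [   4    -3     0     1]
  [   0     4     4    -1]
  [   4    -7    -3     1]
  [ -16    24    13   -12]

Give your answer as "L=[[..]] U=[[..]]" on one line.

L=[[1,0,0,0],[0,1,0,0],[1,-1,1,0],[-4,3,1,1]] U=[[4,-3,0,1],[0,4,4,-1],[0,0,1,-1],[0,0,0,-4]]

  r1 -= 0·r0 → [0,4,4,-1]
  r2 -= 1·r0 → [0,-4,-3,0]
  r3 -= -4·r0 → [0,12,13,-8]
  r2 -= -1·r1 → [0,0,1,-1]
  r3 -= 3·r1 → [0,0,1,-5]
  r3 -= 1·r2 → [0,0,0,-4]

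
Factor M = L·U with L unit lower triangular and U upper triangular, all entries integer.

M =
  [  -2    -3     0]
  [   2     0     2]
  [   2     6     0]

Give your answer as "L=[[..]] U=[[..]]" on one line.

  row1 -= -1·row0 → [0,-3,2]
  row2 -= -1·row0 → [0,3,0]
  row2 -= -1·row1 → [0,0,2]

L=[[1,0,0],[-1,1,0],[-1,-1,1]] U=[[-2,-3,0],[0,-3,2],[0,0,2]]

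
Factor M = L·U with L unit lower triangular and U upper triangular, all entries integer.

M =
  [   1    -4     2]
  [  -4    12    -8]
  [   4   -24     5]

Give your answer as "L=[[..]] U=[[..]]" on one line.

  row1 -= -4·row0 → [0,-4,0]
  row2 -= 4·row0 → [0,-8,-3]
  row2 -= 2·row1 → [0,0,-3]

L=[[1,0,0],[-4,1,0],[4,2,1]] U=[[1,-4,2],[0,-4,0],[0,0,-3]]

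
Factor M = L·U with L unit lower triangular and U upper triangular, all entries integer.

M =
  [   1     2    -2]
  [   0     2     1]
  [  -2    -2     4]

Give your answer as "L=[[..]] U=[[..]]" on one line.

L=[[1,0,0],[0,1,0],[-2,1,1]] U=[[1,2,-2],[0,2,1],[0,0,-1]]

  R1 -= 0·R0 → [0,2,1]
  R2 -= -2·R0 → [0,2,0]
  R2 -= 1·R1 → [0,0,-1]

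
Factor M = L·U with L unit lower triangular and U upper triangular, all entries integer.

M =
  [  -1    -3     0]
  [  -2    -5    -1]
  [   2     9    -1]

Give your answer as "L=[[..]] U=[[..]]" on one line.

L=[[1,0,0],[2,1,0],[-2,3,1]] U=[[-1,-3,0],[0,1,-1],[0,0,2]]

  R1 -= 2·R0 → [0,1,-1]
  R2 -= -2·R0 → [0,3,-1]
  R2 -= 3·R1 → [0,0,2]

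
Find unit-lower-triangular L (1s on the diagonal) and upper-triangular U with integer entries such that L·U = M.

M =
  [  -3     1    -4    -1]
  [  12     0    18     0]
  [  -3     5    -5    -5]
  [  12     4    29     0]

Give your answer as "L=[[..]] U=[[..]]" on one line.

L=[[1,0,0,0],[-4,1,0,0],[1,1,1,0],[-4,2,-3,1]] U=[[-3,1,-4,-1],[0,4,2,-4],[0,0,-3,0],[0,0,0,4]]

  r1 -= -4·r0 → [0,4,2,-4]
  r2 -= 1·r0 → [0,4,-1,-4]
  r3 -= -4·r0 → [0,8,13,-4]
  r2 -= 1·r1 → [0,0,-3,0]
  r3 -= 2·r1 → [0,0,9,4]
  r3 -= -3·r2 → [0,0,0,4]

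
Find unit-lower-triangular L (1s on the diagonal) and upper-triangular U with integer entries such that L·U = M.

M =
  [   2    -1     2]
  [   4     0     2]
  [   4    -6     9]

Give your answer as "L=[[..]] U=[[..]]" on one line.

L=[[1,0,0],[2,1,0],[2,-2,1]] U=[[2,-1,2],[0,2,-2],[0,0,1]]

  R1 -= 2·R0 → [0,2,-2]
  R2 -= 2·R0 → [0,-4,5]
  R2 -= -2·R1 → [0,0,1]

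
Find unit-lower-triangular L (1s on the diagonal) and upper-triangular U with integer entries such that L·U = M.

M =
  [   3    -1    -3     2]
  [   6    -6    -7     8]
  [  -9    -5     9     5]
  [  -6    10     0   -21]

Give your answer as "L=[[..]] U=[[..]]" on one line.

  r1 -= 2·r0 → [0,-4,-1,4]
  r2 -= -3·r0 → [0,-8,0,11]
  r3 -= -2·r0 → [0,8,-6,-17]
  r2 -= 2·r1 → [0,0,2,3]
  r3 -= -2·r1 → [0,0,-8,-9]
  r3 -= -4·r2 → [0,0,0,3]

L=[[1,0,0,0],[2,1,0,0],[-3,2,1,0],[-2,-2,-4,1]] U=[[3,-1,-3,2],[0,-4,-1,4],[0,0,2,3],[0,0,0,3]]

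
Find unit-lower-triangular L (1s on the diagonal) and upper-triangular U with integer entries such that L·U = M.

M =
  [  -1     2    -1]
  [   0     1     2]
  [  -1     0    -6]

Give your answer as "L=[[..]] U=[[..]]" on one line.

  row1 -= 0·row0 → [0,1,2]
  row2 -= 1·row0 → [0,-2,-5]
  row2 -= -2·row1 → [0,0,-1]

L=[[1,0,0],[0,1,0],[1,-2,1]] U=[[-1,2,-1],[0,1,2],[0,0,-1]]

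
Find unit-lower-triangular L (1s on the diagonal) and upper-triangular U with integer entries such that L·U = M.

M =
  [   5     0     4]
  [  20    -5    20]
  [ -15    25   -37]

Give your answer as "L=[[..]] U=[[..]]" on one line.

  row1 -= 4·row0 → [0,-5,4]
  row2 -= -3·row0 → [0,25,-25]
  row2 -= -5·row1 → [0,0,-5]

L=[[1,0,0],[4,1,0],[-3,-5,1]] U=[[5,0,4],[0,-5,4],[0,0,-5]]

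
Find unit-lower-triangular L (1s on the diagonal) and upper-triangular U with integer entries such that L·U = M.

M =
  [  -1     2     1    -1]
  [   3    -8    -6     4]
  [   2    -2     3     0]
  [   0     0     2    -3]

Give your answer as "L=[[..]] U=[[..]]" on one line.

  row1 -= -3·row0 → [0,-2,-3,1]
  row2 -= -2·row0 → [0,2,5,-2]
  row3 -= 0·row0 → [0,0,2,-3]
  row2 -= -1·row1 → [0,0,2,-1]
  row3 -= 0·row1 → [0,0,2,-3]
  row3 -= 1·row2 → [0,0,0,-2]

L=[[1,0,0,0],[-3,1,0,0],[-2,-1,1,0],[0,0,1,1]] U=[[-1,2,1,-1],[0,-2,-3,1],[0,0,2,-1],[0,0,0,-2]]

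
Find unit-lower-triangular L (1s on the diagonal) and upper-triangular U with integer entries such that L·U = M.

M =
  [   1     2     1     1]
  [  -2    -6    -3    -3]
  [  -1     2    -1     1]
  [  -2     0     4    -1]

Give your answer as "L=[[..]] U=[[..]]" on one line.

L=[[1,0,0,0],[-2,1,0,0],[-1,-2,1,0],[-2,-2,-2,1]] U=[[1,2,1,1],[0,-2,-1,-1],[0,0,-2,0],[0,0,0,-1]]

  row1 -= -2·row0 → [0,-2,-1,-1]
  row2 -= -1·row0 → [0,4,0,2]
  row3 -= -2·row0 → [0,4,6,1]
  row2 -= -2·row1 → [0,0,-2,0]
  row3 -= -2·row1 → [0,0,4,-1]
  row3 -= -2·row2 → [0,0,0,-1]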